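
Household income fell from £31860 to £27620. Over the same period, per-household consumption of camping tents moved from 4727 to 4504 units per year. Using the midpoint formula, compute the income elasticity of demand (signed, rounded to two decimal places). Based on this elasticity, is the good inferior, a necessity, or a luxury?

%ΔQ = (4504 − 4727)/[( 4727 + 4504)/2] = -223/4615.5 = -0.048315…
%ΔIncome = (27620 − 31860)/[( 31860 + 27620)/2] = -4240/29740 = -0.142568…
E_income = (-223/4615.5) / (-4240/29740) = 0.3388…
0 < E_income < 1 ⇒ normal good, necessity.

0.34; necessity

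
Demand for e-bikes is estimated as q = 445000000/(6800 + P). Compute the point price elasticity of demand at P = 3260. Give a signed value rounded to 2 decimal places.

dq/dP = −445000000/(6800 + P)² = -4.39708. At P = 3260, q = 44234.6.
Ed = (dq/dP)·(P/q) = (-4.39708) × (3260/44234.6) = -0.3240…

-0.32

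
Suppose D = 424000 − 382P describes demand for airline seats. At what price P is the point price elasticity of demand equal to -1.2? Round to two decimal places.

605.43

Ed = −382P/(424000 − 382P). Set this equal to -1.2:
382P = 1.2·(424000 − 382P) ⇒ 382P(1 + 1.2) = 1.2·424000
P = 1.2·424000 / (382·2.2) = 605.4259…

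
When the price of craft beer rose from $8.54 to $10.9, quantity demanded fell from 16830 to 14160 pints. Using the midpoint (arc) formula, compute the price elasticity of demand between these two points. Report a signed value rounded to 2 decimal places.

%ΔQ = (14160 − 16830) / [(16830 + 14160)/2] = -2670/15495 = -0.172313…
%ΔP = (10.9 − 8.54) / [(8.54 + 10.9)/2] = 2.36/9.72 = 0.242798…
Arc Ed = %ΔQ / %ΔP = (-2670/15495) / (2.36/9.72) = -0.7096…

-0.71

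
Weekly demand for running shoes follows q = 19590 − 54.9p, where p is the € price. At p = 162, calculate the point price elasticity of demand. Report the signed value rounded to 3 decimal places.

-0.831

dq/dp = −54.9. At p = 162, q = 19590 − 54.9(162) = 10696.2.
Ed = (dq/dp)·(p/q) = −54.9 × (162/10696.2) = -0.83149…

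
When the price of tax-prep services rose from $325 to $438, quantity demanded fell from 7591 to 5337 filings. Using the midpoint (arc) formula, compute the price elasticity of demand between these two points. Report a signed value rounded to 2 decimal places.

-1.18

%ΔQ = (5337 − 7591) / [(7591 + 5337)/2] = -2254/6464 = -0.348700…
%ΔP = (438 − 325) / [(325 + 438)/2] = 113/381.5 = 0.296199…
Arc Ed = %ΔQ / %ΔP = (-2254/6464) / (113/381.5) = -1.1772…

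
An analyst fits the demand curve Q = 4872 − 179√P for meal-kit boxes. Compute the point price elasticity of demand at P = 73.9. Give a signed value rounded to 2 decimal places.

-0.23

dQ/dP = −179/(2√P) = -10.4112. At P = 73.9, Q = 3333.22.
Ed = (dQ/dP)·(P/Q) = (-10.4112) × (73.9/3333.22) = -0.2308…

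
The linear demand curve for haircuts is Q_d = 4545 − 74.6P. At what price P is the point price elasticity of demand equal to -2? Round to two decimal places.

40.62

Ed = −74.6P/(4545 − 74.6P). Set this equal to -2:
74.6P = 2·(4545 − 74.6P) ⇒ 74.6P(1 + 2) = 2·4545
P = 2·4545 / (74.6·3) = 40.6166…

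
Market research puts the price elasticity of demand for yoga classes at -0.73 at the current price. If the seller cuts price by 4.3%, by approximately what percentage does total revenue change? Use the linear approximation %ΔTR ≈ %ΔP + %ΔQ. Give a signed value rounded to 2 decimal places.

-1.16%

%ΔQ ≈ Ed × %ΔP = (-0.73) × (-4.3%) = +3.1390%
%ΔTR ≈ %ΔP + %ΔQ = (-4.3%) + (+3.1390%) = -1.1610%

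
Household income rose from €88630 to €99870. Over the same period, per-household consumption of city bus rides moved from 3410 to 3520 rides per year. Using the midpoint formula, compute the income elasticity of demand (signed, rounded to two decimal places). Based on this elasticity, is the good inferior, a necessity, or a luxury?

0.27; necessity

%ΔQ = (3520 − 3410)/[( 3410 + 3520)/2] = 110/3465 = 0.031746…
%ΔIncome = (99870 − 88630)/[( 88630 + 99870)/2] = 11240/94250 = 0.119257…
E_income = (110/3465) / (11240/94250) = 0.2661…
0 < E_income < 1 ⇒ normal good, necessity.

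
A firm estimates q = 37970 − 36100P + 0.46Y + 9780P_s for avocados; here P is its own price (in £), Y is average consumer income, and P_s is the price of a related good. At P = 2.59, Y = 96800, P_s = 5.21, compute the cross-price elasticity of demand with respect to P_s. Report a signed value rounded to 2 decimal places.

1.28

At the given values, q = 37970 − 36100(2.59) + 0.46(96800) + 9780(5.21) = 39952.8.
∂q/∂P_s = 9780.
E = (9780) × (5.21/39952.8) = 1.2753…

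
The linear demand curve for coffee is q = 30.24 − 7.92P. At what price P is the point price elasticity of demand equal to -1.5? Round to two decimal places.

2.29

Ed = −7.92P/(30.24 − 7.92P). Set this equal to -1.5:
7.92P = 1.5·(30.24 − 7.92P) ⇒ 7.92P(1 + 1.5) = 1.5·30.24
P = 1.5·30.24 / (7.92·2.5) = 2.2909…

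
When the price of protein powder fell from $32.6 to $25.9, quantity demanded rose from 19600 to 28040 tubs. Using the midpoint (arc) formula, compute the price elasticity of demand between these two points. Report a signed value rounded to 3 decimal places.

-1.547

%ΔQ = (28040 − 19600) / [(19600 + 28040)/2] = 8440/23820 = 0.354324…
%ΔP = (25.9 − 32.6) / [(32.6 + 25.9)/2] = -6.7/29.25 = -0.229059…
Arc Ed = %ΔQ / %ΔP = (8440/23820) / (-6.7/29.25) = -1.54686…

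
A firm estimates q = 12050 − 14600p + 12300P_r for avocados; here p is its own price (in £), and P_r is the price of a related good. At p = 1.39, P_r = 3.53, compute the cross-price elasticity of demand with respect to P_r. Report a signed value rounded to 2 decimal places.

1.23

At the given values, q = 12050 − 14600(1.39) + 12300(3.53) = 35175.
∂q/∂P_r = 12300.
E = (12300) × (3.53/35175) = 1.2343…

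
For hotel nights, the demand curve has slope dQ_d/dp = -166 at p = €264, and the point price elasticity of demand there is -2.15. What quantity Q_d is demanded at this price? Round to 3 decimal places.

Ed = (dQ_d/dp)·(p/Q_d) ⇒ Q_d = (dQ_d/dp)·p/Ed = (-166)·264/(-2.15) = 20383.25581…

20383.256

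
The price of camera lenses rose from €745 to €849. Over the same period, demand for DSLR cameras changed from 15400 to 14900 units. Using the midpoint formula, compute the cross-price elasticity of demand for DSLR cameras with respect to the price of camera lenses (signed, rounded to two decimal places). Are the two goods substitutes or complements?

%ΔQ_{DSLR cameras} = (14900 − 15400)/avg = -500/15150 = -0.033003…
%ΔP_{camera lenses} = (849 − 745)/avg = 104/797 = 0.130489…
E_cross = (-500/15150) / (104/797) = -0.2529…
E_cross < 0 ⇒ the goods are complements.

-0.25; complements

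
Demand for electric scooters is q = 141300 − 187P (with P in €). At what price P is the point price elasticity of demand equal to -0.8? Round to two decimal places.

Ed = −187P/(141300 − 187P). Set this equal to -0.8:
187P = 0.8·(141300 − 187P) ⇒ 187P(1 + 0.8) = 0.8·141300
P = 0.8·141300 / (187·1.8) = 335.8288…

335.83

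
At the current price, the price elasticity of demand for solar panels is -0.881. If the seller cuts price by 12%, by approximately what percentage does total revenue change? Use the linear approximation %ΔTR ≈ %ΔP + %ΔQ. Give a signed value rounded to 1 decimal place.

-1.4%

%ΔQ ≈ Ed × %ΔP = (-0.881) × (-12%) = +10.5720%
%ΔTR ≈ %ΔP + %ΔQ = (-12%) + (+10.5720%) = -1.4280%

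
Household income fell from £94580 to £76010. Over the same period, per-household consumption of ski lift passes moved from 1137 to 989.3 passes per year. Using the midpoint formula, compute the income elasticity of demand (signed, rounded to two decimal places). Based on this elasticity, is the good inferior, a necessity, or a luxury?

0.64; necessity

%ΔQ = (989.3 − 1137)/[( 1137 + 989.3)/2] = -147.7/1063.15 = -0.138926…
%ΔIncome = (76010 − 94580)/[( 94580 + 76010)/2] = -18570/85295 = -0.217714…
E_income = (-147.7/1063.15) / (-18570/85295) = 0.6381…
0 < E_income < 1 ⇒ normal good, necessity.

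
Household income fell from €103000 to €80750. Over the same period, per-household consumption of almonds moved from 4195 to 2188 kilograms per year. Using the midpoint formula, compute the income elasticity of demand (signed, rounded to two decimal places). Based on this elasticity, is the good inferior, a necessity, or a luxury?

%ΔQ = (2188 − 4195)/[( 4195 + 2188)/2] = -2007/3191.5 = -0.628857…
%ΔIncome = (80750 − 103000)/[( 103000 + 80750)/2] = -22250/91875 = -0.242176…
E_income = (-2007/3191.5) / (-22250/91875) = 2.5966…
E_income > 1 ⇒ normal good, luxury.

2.60; luxury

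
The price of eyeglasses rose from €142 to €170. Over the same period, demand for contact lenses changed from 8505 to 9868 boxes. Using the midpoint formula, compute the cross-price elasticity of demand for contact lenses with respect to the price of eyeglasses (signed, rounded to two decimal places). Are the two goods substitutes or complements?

%ΔQ_{contact lenses} = (9868 − 8505)/avg = 1363/9186.5 = 0.148369…
%ΔP_{eyeglasses} = (170 − 142)/avg = 28/156 = 0.179487…
E_cross = (1363/9186.5) / (28/156) = 0.8266…
E_cross > 0 ⇒ the goods are substitutes.

0.83; substitutes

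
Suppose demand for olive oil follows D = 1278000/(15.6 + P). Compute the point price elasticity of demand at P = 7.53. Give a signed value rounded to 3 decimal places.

-0.326

dD/dP = −1278000/(15.6 + P)² = -2388.8. At P = 7.53, D = 55252.9.
Ed = (dD/dP)·(P/D) = (-2388.8) × (7.53/55252.9) = -0.32555…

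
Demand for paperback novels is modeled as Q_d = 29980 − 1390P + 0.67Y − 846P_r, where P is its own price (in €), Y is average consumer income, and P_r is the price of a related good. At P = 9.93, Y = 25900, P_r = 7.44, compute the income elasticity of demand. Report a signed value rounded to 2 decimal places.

At the given values, Q_d = 29980 − 1390(9.93) + 0.67(25900) − 846(7.44) = 27236.06.
∂Q_d/∂Y = 0.67.
E = (0.67) × (25900/27236.06) = 0.6371…

0.64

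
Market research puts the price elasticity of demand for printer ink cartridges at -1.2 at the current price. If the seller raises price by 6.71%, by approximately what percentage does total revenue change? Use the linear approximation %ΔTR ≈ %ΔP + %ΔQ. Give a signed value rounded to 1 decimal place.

%ΔQ ≈ Ed × %ΔP = (-1.2) × (+6.71%) = -8.0520%
%ΔTR ≈ %ΔP + %ΔQ = (+6.71%) + (-8.0520%) = -1.3420%

-1.3%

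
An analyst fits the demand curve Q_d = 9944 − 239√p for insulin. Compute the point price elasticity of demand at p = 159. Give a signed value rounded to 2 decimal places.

dQ_d/dp = −239/(2√p) = -9.47697. At p = 159, Q_d = 6930.32.
Ed = (dQ_d/dp)·(p/Q_d) = (-9.47697) × (159/6930.32) = -0.2174…

-0.22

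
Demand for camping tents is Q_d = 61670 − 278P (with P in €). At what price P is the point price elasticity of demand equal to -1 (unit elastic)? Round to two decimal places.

110.92

Ed = −278P/(61670 − 278P). Set this equal to -1:
278P = 1·(61670 − 278P) ⇒ 278P(1 + 1) = 1·61670
P = 1·61670 / (278·2) = 110.9172…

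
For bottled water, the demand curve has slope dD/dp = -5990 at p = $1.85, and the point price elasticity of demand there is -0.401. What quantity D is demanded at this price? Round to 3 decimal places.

Ed = (dD/dp)·(p/D) ⇒ D = (dD/dp)·p/Ed = (-5990)·1.85/(-0.401) = 27634.66334…

27634.663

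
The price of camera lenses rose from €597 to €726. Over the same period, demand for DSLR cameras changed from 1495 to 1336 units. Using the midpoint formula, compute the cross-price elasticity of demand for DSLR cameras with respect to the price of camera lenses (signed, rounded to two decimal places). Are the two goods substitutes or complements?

%ΔQ_{DSLR cameras} = (1336 − 1495)/avg = -159/1415.5 = -0.112327…
%ΔP_{camera lenses} = (726 − 597)/avg = 129/661.5 = 0.195011…
E_cross = (-159/1415.5) / (129/661.5) = -0.5760…
E_cross < 0 ⇒ the goods are complements.

-0.58; complements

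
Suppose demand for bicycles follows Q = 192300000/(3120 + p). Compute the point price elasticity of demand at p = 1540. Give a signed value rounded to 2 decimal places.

-0.33

dQ/dp = −192300000/(3120 + p)² = -8.85539. At p = 1540, Q = 41266.1.
Ed = (dQ/dp)·(p/Q) = (-8.85539) × (1540/41266.1) = -0.3304…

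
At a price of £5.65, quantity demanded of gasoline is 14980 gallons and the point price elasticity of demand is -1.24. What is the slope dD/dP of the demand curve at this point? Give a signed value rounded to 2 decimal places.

-3287.65

Ed = (dD/dP)·(P/D) ⇒ dD/dP = Ed·D/P = (-1.24)·14980/5.65 = -3287.6460…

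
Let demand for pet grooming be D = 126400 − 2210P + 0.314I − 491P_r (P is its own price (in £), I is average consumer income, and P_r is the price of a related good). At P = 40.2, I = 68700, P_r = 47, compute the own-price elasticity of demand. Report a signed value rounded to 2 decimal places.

At the given values, D = 126400 − 2210(40.2) + 0.314(68700) − 491(47) = 36052.8.
∂D/∂P = −2210.
E = (-2210) × (40.2/36052.8) = -2.4642…

-2.46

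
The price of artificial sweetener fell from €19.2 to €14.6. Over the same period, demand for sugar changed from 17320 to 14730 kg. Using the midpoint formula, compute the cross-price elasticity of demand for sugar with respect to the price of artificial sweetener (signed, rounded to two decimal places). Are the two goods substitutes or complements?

0.59; substitutes

%ΔQ_{sugar} = (14730 − 17320)/avg = -2590/16025 = -0.161622…
%ΔP_{artificial sweetener} = (14.6 − 19.2)/avg = -4.6/16.9 = -0.272189…
E_cross = (-2590/16025) / (-4.6/16.9) = 0.5937…
E_cross > 0 ⇒ the goods are substitutes.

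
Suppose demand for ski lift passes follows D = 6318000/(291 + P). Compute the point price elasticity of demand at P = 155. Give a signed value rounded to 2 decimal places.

-0.35

dD/dP = −6318000/(291 + P)² = -31.7622. At P = 155, D = 14165.9.
Ed = (dD/dP)·(P/D) = (-31.7622) × (155/14165.9) = -0.3475…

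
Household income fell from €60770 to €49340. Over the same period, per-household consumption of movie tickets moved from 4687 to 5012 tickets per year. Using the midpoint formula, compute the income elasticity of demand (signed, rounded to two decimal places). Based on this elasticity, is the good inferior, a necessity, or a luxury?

%ΔQ = (5012 − 4687)/[( 4687 + 5012)/2] = 325/4849.5 = 0.067017…
%ΔIncome = (49340 − 60770)/[( 60770 + 49340)/2] = -11430/55055 = -0.207610…
E_income = (325/4849.5) / (-11430/55055) = -0.3228…
E_income < 0 ⇒ inferior good.

-0.32; inferior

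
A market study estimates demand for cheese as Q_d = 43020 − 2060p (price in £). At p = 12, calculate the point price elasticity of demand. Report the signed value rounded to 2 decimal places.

dQ_d/dp = −2060. At p = 12, Q_d = 43020 − 2060(12) = 18300.
Ed = (dQ_d/dp)·(p/Q_d) = −2060 × (12/18300) = -1.3508…

-1.35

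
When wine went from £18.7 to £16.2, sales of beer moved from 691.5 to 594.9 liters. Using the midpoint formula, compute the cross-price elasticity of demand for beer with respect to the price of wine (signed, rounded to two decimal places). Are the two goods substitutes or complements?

%ΔQ_{beer} = (594.9 − 691.5)/avg = -96.6/643.2 = -0.150186…
%ΔP_{wine} = (16.2 − 18.7)/avg = -2.5/17.45 = -0.143266…
E_cross = (-96.6/643.2) / (-2.5/17.45) = 1.0483…
E_cross > 0 ⇒ the goods are substitutes.

1.05; substitutes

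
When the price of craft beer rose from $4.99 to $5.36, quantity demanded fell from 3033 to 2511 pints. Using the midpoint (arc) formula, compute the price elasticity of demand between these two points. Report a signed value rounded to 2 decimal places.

-2.63

%ΔQ = (2511 − 3033) / [(3033 + 2511)/2] = -522/2772 = -0.188311…
%ΔP = (5.36 − 4.99) / [(4.99 + 5.36)/2] = 0.37/5.175 = 0.071497…
Arc Ed = %ΔQ / %ΔP = (-522/2772) / (0.37/5.175) = -2.6338…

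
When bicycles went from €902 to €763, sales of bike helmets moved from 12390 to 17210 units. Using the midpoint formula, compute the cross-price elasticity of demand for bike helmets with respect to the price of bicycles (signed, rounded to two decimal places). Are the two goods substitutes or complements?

%ΔQ_{bike helmets} = (17210 − 12390)/avg = 4820/14800 = 0.325675…
%ΔP_{bicycles} = (763 − 902)/avg = -139/832.5 = -0.166966…
E_cross = (4820/14800) / (-139/832.5) = -1.9505…
E_cross < 0 ⇒ the goods are complements.

-1.95; complements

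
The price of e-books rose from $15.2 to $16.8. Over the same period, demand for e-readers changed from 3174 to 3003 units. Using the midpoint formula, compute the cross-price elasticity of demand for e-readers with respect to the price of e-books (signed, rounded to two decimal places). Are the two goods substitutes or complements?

-0.55; complements

%ΔQ_{e-readers} = (3003 − 3174)/avg = -171/3088.5 = -0.055366…
%ΔP_{e-books} = (16.8 − 15.2)/avg = 1.6/16 = 0.1
E_cross = (-171/3088.5) / (1.6/16) = -0.5536…
E_cross < 0 ⇒ the goods are complements.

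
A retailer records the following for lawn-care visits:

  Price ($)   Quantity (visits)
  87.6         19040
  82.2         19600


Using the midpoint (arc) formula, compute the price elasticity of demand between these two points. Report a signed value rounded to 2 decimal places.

-0.46

%ΔQ = (19600 − 19040) / [(19040 + 19600)/2] = 560/19320 = 0.028985…
%ΔP = (82.2 − 87.6) / [(87.6 + 82.2)/2] = -5.4/84.9 = -0.063604…
Arc Ed = %ΔQ / %ΔP = (560/19320) / (-5.4/84.9) = -0.4557…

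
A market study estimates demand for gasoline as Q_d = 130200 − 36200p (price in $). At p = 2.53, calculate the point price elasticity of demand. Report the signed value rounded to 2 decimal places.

dQ_d/dp = −36200. At p = 2.53, Q_d = 130200 − 36200(2.53) = 38614.
Ed = (dQ_d/dp)·(p/Q_d) = −36200 × (2.53/38614) = -2.3718…

-2.37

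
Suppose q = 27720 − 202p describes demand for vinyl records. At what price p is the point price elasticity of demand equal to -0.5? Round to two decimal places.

45.74

Ed = −202p/(27720 − 202p). Set this equal to -0.5:
202p = 0.5·(27720 − 202p) ⇒ 202p(1 + 0.5) = 0.5·27720
p = 0.5·27720 / (202·1.5) = 45.7425…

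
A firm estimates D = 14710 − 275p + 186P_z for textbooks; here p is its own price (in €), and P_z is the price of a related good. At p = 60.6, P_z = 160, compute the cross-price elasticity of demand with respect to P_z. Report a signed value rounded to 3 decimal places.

At the given values, D = 14710 − 275(60.6) + 186(160) = 27805.
∂D/∂P_z = 186.
E = (186) × (160/27805) = 1.07031…

1.070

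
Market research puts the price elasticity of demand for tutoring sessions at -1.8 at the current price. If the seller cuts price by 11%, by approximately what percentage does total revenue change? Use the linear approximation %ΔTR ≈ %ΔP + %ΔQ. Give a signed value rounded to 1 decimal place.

%ΔQ ≈ Ed × %ΔP = (-1.8) × (-11%) = +19.8000%
%ΔTR ≈ %ΔP + %ΔQ = (-11%) + (+19.8000%) = +8.8000%

+8.8%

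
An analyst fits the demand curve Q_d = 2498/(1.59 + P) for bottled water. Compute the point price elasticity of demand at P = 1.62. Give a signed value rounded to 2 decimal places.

-0.50

dQ_d/dP = −2498/(1.59 + P)² = -242.428. At P = 1.62, Q_d = 778.193.
Ed = (dQ_d/dP)·(P/Q_d) = (-242.428) × (1.62/778.193) = -0.5046…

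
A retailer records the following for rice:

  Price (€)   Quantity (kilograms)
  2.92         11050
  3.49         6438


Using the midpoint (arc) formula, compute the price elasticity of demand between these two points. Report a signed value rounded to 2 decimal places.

-2.97

%ΔQ = (6438 − 11050) / [(11050 + 6438)/2] = -4612/8744 = -0.527447…
%ΔP = (3.49 − 2.92) / [(2.92 + 3.49)/2] = 0.57/3.205 = 0.177847…
Arc Ed = %ΔQ / %ΔP = (-4612/8744) / (0.57/3.205) = -2.9657…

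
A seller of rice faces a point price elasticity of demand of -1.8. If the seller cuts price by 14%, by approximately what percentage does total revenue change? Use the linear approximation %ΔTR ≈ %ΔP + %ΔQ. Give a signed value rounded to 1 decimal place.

+11.2%

%ΔQ ≈ Ed × %ΔP = (-1.8) × (-14%) = +25.2000%
%ΔTR ≈ %ΔP + %ΔQ = (-14%) + (+25.2000%) = +11.2000%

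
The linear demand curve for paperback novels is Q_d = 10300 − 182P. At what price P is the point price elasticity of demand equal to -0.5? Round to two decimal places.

Ed = −182P/(10300 − 182P). Set this equal to -0.5:
182P = 0.5·(10300 − 182P) ⇒ 182P(1 + 0.5) = 0.5·10300
P = 0.5·10300 / (182·1.5) = 18.8644…

18.86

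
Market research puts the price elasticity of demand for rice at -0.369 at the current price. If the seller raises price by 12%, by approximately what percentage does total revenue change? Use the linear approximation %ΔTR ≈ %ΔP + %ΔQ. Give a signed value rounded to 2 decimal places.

+7.57%

%ΔQ ≈ Ed × %ΔP = (-0.369) × (+12%) = -4.4280%
%ΔTR ≈ %ΔP + %ΔQ = (+12%) + (-4.4280%) = +7.5720%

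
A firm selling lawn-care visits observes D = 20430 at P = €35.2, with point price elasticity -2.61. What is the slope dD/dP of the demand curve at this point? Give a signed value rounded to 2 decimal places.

Ed = (dD/dP)·(P/D) ⇒ dD/dP = Ed·D/P = (-2.61)·20430/35.2 = -1514.8380…

-1514.84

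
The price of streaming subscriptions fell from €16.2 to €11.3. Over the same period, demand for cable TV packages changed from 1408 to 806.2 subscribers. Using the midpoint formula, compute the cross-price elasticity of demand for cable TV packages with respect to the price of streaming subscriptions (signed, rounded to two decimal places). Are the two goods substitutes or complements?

%ΔQ_{cable TV packages} = (806.2 − 1408)/avg = -601.8/1107.1 = -0.543582…
%ΔP_{streaming subscriptions} = (11.3 − 16.2)/avg = -4.9/13.75 = -0.356363…
E_cross = (-601.8/1107.1) / (-4.9/13.75) = 1.5253…
E_cross > 0 ⇒ the goods are substitutes.

1.53; substitutes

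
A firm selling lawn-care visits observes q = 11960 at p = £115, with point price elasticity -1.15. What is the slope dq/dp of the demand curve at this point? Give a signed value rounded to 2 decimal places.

-119.60

Ed = (dq/dp)·(p/q) ⇒ dq/dp = Ed·q/p = (-1.15)·11960/115 = -119.6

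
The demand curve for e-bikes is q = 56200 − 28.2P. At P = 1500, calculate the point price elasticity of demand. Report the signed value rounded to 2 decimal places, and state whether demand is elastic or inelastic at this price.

dq/dP = −28.2. At P = 1500, q = 56200 − 28.2(1500) = 13900.
Ed = (dq/dP)·(P/q) = −28.2 × (1500/13900) = -3.0431…
|Ed| = 3.04 > 1, so demand is elastic.

-3.04; elastic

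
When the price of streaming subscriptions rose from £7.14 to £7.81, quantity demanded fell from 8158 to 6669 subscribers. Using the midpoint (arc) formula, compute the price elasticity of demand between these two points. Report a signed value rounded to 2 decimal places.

%ΔQ = (6669 − 8158) / [(8158 + 6669)/2] = -1489/7413.5 = -0.200849…
%ΔP = (7.81 − 7.14) / [(7.14 + 7.81)/2] = 0.67/7.475 = 0.089632…
Arc Ed = %ΔQ / %ΔP = (-1489/7413.5) / (0.67/7.475) = -2.2408…

-2.24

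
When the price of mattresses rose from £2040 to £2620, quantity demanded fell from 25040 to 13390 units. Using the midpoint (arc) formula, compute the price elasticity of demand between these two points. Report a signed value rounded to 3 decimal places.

-2.436

%ΔQ = (13390 − 25040) / [(25040 + 13390)/2] = -11650/19215 = -0.606297…
%ΔP = (2620 − 2040) / [(2040 + 2620)/2] = 580/2330 = 0.248927…
Arc Ed = %ΔQ / %ΔP = (-11650/19215) / (580/2330) = -2.43564…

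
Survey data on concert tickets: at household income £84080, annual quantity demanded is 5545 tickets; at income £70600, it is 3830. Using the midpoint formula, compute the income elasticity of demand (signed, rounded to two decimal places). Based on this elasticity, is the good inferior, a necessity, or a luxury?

2.10; luxury

%ΔQ = (3830 − 5545)/[( 5545 + 3830)/2] = -1715/4687.5 = -0.365866…
%ΔIncome = (70600 − 84080)/[( 84080 + 70600)/2] = -13480/77340 = -0.174295…
E_income = (-1715/4687.5) / (-13480/77340) = 2.0991…
E_income > 1 ⇒ normal good, luxury.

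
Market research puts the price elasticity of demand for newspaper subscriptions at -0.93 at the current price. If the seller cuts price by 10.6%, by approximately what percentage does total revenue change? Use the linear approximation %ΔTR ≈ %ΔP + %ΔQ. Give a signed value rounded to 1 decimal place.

-0.7%

%ΔQ ≈ Ed × %ΔP = (-0.93) × (-10.6%) = +9.8580%
%ΔTR ≈ %ΔP + %ΔQ = (-10.6%) + (+9.8580%) = -0.7420%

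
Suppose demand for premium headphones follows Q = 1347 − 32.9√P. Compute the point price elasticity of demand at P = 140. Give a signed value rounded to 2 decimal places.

dQ/dP = −32.9/(2√P) = -1.39028. At P = 140, Q = 957.722.
Ed = (dQ/dP)·(P/Q) = (-1.39028) × (140/957.722) = -0.2032…

-0.20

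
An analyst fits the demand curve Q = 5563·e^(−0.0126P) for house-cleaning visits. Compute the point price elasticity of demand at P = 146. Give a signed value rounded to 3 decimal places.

dQ/dP = −0.0126·Q = -11.1366. At P = 146, Q = 883.855.
Ed = (dQ/dP)·(P/Q) = (-11.1366) × (146/883.855) = -1.8396

-1.840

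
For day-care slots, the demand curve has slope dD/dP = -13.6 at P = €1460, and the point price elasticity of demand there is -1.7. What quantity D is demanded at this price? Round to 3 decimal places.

11680.000

Ed = (dD/dP)·(P/D) ⇒ D = (dD/dP)·P/Ed = (-13.6)·1460/(-1.7) = 11680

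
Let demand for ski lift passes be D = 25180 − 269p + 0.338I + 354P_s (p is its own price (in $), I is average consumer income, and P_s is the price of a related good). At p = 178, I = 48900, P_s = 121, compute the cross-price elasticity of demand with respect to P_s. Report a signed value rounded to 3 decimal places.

1.168

At the given values, D = 25180 − 269(178) + 0.338(48900) + 354(121) = 36660.2.
∂D/∂P_s = 354.
E = (354) × (121/36660.2) = 1.16840…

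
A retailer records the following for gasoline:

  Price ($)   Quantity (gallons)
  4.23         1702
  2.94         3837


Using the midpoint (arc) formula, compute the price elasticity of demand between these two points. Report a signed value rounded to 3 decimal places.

-2.142

%ΔQ = (3837 − 1702) / [(1702 + 3837)/2] = 2135/2769.5 = 0.770897…
%ΔP = (2.94 − 4.23) / [(4.23 + 2.94)/2] = -1.29/3.585 = -0.359832…
Arc Ed = %ΔQ / %ΔP = (2135/2769.5) / (-1.29/3.585) = -2.14237…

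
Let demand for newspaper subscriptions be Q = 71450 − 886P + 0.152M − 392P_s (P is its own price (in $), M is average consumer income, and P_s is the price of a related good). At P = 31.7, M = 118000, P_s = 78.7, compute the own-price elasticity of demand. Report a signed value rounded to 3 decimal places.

-0.922

At the given values, Q = 71450 − 886(31.7) + 0.152(118000) − 392(78.7) = 30449.4.
∂Q/∂P = −886.
E = (-886) × (31.7/30449.4) = -0.92238…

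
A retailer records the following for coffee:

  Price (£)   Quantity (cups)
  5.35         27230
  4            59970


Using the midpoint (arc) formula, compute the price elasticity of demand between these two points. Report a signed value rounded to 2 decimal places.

%ΔQ = (59970 − 27230) / [(27230 + 59970)/2] = 32740/43600 = 0.750917…
%ΔP = (4 − 5.35) / [(5.35 + 4)/2] = -1.35/4.675 = -0.288770…
Arc Ed = %ΔQ / %ΔP = (32740/43600) / (-1.35/4.675) = -2.6003…

-2.60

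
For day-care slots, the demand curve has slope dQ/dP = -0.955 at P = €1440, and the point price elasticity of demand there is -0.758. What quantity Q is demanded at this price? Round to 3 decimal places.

1814.248

Ed = (dQ/dP)·(P/Q) ⇒ Q = (dQ/dP)·P/Ed = (-0.955)·1440/(-0.758) = 1814.24802…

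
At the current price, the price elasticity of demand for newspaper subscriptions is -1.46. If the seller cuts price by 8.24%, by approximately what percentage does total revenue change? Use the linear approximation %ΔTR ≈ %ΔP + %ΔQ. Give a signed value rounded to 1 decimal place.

%ΔQ ≈ Ed × %ΔP = (-1.46) × (-8.24%) = +12.0304%
%ΔTR ≈ %ΔP + %ΔQ = (-8.24%) + (+12.0304%) = +3.7904%

+3.8%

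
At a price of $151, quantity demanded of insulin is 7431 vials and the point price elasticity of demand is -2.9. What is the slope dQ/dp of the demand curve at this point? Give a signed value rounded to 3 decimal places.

Ed = (dQ/dp)·(p/Q) ⇒ dQ/dp = Ed·Q/p = (-2.9)·7431/151 = -142.71456…

-142.715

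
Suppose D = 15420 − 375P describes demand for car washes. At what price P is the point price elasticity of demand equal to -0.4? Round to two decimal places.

Ed = −375P/(15420 − 375P). Set this equal to -0.4:
375P = 0.4·(15420 − 375P) ⇒ 375P(1 + 0.4) = 0.4·15420
P = 0.4·15420 / (375·1.4) = 11.7485…

11.75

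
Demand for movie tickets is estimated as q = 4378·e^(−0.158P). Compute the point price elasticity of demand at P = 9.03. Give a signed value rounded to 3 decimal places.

-1.427

dq/dP = −0.158·q = -166.076. At P = 9.03, q = 1051.12.
Ed = (dq/dP)·(P/q) = (-166.076) × (9.03/1051.12) = -1.42674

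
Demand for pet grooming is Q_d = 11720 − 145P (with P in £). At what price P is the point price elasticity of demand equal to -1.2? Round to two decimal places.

44.09

Ed = −145P/(11720 − 145P). Set this equal to -1.2:
145P = 1.2·(11720 − 145P) ⇒ 145P(1 + 1.2) = 1.2·11720
P = 1.2·11720 / (145·2.2) = 44.0877…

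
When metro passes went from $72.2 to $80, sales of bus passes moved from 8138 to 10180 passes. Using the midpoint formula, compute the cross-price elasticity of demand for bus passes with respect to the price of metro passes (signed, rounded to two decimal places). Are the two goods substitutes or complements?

2.18; substitutes

%ΔQ_{bus passes} = (10180 − 8138)/avg = 2042/9159 = 0.222950…
%ΔP_{metro passes} = (80 − 72.2)/avg = 7.8/76.1 = 0.102496…
E_cross = (2042/9159) / (7.8/76.1) = 2.1751…
E_cross > 0 ⇒ the goods are substitutes.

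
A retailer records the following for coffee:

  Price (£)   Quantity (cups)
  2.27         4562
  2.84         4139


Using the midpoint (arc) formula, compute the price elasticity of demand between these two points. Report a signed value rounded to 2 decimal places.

-0.44

%ΔQ = (4139 − 4562) / [(4562 + 4139)/2] = -423/4350.5 = -0.097230…
%ΔP = (2.84 − 2.27) / [(2.27 + 2.84)/2] = 0.57/2.555 = 0.223091…
Arc Ed = %ΔQ / %ΔP = (-423/4350.5) / (0.57/2.555) = -0.4358…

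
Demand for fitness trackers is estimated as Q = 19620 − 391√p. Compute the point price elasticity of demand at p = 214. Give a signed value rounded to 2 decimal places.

-0.21

dQ/dp = −391/(2√p) = -13.3641. At p = 214, Q = 13900.2.
Ed = (dQ/dp)·(p/Q) = (-13.3641) × (214/13900.2) = -0.2057…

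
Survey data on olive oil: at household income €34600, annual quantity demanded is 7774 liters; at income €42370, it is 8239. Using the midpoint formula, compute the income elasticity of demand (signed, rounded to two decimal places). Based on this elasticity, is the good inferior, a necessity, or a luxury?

%ΔQ = (8239 − 7774)/[( 7774 + 8239)/2] = 465/8006.5 = 0.058077…
%ΔIncome = (42370 − 34600)/[( 34600 + 42370)/2] = 7770/38485 = 0.201896…
E_income = (465/8006.5) / (7770/38485) = 0.2876…
0 < E_income < 1 ⇒ normal good, necessity.

0.29; necessity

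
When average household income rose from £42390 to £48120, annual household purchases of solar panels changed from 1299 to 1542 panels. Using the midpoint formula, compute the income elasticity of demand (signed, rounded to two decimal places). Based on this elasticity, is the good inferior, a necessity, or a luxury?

%ΔQ = (1542 − 1299)/[( 1299 + 1542)/2] = 243/1420.5 = 0.171066…
%ΔIncome = (48120 − 42390)/[( 42390 + 48120)/2] = 5730/45255 = 0.126615…
E_income = (243/1420.5) / (5730/45255) = 1.3510…
E_income > 1 ⇒ normal good, luxury.

1.35; luxury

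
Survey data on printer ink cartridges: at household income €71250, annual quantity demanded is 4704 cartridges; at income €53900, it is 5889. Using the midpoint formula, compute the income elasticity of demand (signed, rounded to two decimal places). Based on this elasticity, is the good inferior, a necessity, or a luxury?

-0.81; inferior

%ΔQ = (5889 − 4704)/[( 4704 + 5889)/2] = 1185/5296.5 = 0.223732…
%ΔIncome = (53900 − 71250)/[( 71250 + 53900)/2] = -17350/62575 = -0.277267…
E_income = (1185/5296.5) / (-17350/62575) = -0.8069…
E_income < 0 ⇒ inferior good.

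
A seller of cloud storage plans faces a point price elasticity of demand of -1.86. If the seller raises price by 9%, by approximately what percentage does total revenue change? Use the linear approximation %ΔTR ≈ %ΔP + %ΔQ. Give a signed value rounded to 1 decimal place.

%ΔQ ≈ Ed × %ΔP = (-1.86) × (+9%) = -16.7400%
%ΔTR ≈ %ΔP + %ΔQ = (+9%) + (-16.7400%) = -7.7400%

-7.7%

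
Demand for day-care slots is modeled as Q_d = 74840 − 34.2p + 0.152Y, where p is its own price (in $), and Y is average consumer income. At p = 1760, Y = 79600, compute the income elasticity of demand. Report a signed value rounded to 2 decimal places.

0.45

At the given values, Q_d = 74840 − 34.2(1760) + 0.152(79600) = 26747.2.
∂Q_d/∂Y = 0.152.
E = (0.152) × (79600/26747.2) = 0.4523…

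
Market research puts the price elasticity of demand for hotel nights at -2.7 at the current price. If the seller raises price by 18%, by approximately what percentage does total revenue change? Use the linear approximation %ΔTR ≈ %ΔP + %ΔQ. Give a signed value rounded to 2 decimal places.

-30.60%

%ΔQ ≈ Ed × %ΔP = (-2.7) × (+18%) = -48.6000%
%ΔTR ≈ %ΔP + %ΔQ = (+18%) + (-48.6000%) = -30.6000%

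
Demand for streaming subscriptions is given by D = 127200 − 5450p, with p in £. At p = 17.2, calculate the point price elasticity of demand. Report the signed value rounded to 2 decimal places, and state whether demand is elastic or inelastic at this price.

-2.80; elastic

dD/dp = −5450. At p = 17.2, D = 127200 − 5450(17.2) = 33460.
Ed = (dD/dp)·(p/D) = −5450 × (17.2/33460) = -2.8015…
|Ed| = 2.80 > 1, so demand is elastic.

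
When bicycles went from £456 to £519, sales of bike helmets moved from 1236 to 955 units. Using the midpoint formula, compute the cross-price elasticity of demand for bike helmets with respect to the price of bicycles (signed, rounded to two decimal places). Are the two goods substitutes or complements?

%ΔQ_{bike helmets} = (955 − 1236)/avg = -281/1095.5 = -0.256503…
%ΔP_{bicycles} = (519 − 456)/avg = 63/487.5 = 0.129230…
E_cross = (-281/1095.5) / (63/487.5) = -1.9848…
E_cross < 0 ⇒ the goods are complements.

-1.98; complements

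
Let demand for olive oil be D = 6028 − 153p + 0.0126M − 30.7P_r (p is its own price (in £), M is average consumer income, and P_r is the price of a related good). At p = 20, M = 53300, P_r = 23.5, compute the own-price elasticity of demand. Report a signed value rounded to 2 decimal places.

At the given values, D = 6028 − 153(20) + 0.0126(53300) − 30.7(23.5) = 2918.13.
∂D/∂p = −153.
E = (-153) × (20/2918.13) = -1.0486…

-1.05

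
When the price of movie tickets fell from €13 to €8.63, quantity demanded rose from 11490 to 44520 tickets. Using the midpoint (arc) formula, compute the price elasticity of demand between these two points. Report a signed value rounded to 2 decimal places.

%ΔQ = (44520 − 11490) / [(11490 + 44520)/2] = 33030/28005 = 1.179432…
%ΔP = (8.63 − 13) / [(13 + 8.63)/2] = -4.37/10.815 = -0.404068…
Arc Ed = %ΔQ / %ΔP = (33030/28005) / (-4.37/10.815) = -2.9188…

-2.92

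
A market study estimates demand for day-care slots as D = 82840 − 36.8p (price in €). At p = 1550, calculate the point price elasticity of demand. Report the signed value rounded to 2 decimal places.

-2.21

dD/dp = −36.8. At p = 1550, D = 82840 − 36.8(1550) = 25800.
Ed = (dD/dp)·(p/D) = −36.8 × (1550/25800) = -2.2108…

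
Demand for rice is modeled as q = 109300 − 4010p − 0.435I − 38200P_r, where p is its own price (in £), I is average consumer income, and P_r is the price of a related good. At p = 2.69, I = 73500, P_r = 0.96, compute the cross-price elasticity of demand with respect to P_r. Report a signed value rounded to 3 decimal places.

At the given values, q = 109300 − 4010(2.69) − 0.435(73500) − 38200(0.96) = 29868.6.
∂q/∂P_r = -38200.
E = (-38200) × (0.96/29868.6) = -1.22777…

-1.228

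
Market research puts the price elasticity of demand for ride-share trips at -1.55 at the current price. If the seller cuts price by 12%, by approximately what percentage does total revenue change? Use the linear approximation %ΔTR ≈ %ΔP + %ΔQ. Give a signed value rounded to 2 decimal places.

%ΔQ ≈ Ed × %ΔP = (-1.55) × (-12%) = +18.6000%
%ΔTR ≈ %ΔP + %ΔQ = (-12%) + (+18.6000%) = +6.6000%

+6.60%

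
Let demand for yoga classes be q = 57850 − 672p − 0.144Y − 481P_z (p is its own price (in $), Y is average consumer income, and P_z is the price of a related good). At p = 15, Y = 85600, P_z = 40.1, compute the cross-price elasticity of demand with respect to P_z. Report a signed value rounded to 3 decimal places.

At the given values, q = 57850 − 672(15) − 0.144(85600) − 481(40.1) = 16155.5.
∂q/∂P_z = -481.
E = (-481) × (40.1/16155.5) = -1.19390…

-1.194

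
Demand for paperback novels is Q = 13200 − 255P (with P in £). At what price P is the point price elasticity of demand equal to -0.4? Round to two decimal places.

Ed = −255P/(13200 − 255P). Set this equal to -0.4:
255P = 0.4·(13200 − 255P) ⇒ 255P(1 + 0.4) = 0.4·13200
P = 0.4·13200 / (255·1.4) = 14.7899…

14.79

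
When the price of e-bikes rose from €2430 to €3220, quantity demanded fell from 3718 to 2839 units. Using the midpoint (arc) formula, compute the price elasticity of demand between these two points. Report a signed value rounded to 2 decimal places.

%ΔQ = (2839 − 3718) / [(3718 + 2839)/2] = -879/3278.5 = -0.268110…
%ΔP = (3220 − 2430) / [(2430 + 3220)/2] = 790/2825 = 0.279646…
Arc Ed = %ΔQ / %ΔP = (-879/3278.5) / (790/2825) = -0.9587…

-0.96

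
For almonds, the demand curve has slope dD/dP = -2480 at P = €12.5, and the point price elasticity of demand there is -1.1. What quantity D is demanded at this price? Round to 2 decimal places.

Ed = (dD/dP)·(P/D) ⇒ D = (dD/dP)·P/Ed = (-2480)·12.5/(-1.1) = 28181.8181…

28181.82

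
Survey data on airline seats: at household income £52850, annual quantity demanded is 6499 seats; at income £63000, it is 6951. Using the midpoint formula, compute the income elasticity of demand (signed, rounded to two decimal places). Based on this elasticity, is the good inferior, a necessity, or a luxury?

0.38; necessity

%ΔQ = (6951 − 6499)/[( 6499 + 6951)/2] = 452/6725 = 0.067211…
%ΔIncome = (63000 − 52850)/[( 52850 + 63000)/2] = 10150/57925 = 0.175226…
E_income = (452/6725) / (10150/57925) = 0.3835…
0 < E_income < 1 ⇒ normal good, necessity.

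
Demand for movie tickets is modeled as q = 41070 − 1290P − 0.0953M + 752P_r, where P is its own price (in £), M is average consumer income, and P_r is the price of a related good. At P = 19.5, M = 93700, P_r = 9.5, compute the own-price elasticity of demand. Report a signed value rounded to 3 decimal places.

At the given values, q = 41070 − 1290(19.5) − 0.0953(93700) + 752(9.5) = 14129.39.
∂q/∂P = −1290.
E = (-1290) × (19.5/14129.39) = -1.78033…

-1.780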